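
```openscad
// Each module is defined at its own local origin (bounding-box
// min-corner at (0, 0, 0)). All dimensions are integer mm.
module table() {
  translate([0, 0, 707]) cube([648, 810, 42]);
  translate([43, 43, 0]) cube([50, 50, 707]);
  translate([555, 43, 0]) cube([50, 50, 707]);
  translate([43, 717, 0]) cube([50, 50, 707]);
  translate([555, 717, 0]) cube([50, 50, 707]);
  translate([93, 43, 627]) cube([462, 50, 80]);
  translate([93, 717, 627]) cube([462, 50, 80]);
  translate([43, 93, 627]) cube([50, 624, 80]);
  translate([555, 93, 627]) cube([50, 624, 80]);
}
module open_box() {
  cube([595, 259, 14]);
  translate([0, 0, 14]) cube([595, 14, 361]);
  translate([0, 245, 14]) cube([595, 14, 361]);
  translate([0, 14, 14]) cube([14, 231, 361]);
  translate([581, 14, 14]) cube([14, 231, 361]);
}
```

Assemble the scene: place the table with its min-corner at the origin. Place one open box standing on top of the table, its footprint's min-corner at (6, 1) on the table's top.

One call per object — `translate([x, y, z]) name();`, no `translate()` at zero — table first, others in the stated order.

table();
translate([6, 1, 749]) open_box();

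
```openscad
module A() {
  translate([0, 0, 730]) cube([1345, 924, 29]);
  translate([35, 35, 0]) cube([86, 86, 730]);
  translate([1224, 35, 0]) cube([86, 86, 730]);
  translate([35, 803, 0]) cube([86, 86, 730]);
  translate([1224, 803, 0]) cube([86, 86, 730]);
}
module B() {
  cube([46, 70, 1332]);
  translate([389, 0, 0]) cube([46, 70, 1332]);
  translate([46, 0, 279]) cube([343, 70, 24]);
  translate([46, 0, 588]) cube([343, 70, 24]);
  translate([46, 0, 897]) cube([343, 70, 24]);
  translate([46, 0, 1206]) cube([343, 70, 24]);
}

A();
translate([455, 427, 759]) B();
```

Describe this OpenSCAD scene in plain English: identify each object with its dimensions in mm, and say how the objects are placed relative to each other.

A is a table with a 1345×924 mm rectangular top, 29 mm thick, top surface at z = 759 mm, supported by four 86×86 mm square legs, each inset 35 mm from the nearest pair of top edges, running from the floor.

B is a wooden ladder with two side rails of 46×70 mm section and 1332 mm height, set 435 mm apart overall. Between them run 4 rectangular rungs (70 mm deep, 24 mm thick), front faces flush with the rails' −y face. The bottom of the first rung is 279 mm above the floor and each subsequent rung is 309 mm higher than the one below.

The ladder is on top of the table, centred.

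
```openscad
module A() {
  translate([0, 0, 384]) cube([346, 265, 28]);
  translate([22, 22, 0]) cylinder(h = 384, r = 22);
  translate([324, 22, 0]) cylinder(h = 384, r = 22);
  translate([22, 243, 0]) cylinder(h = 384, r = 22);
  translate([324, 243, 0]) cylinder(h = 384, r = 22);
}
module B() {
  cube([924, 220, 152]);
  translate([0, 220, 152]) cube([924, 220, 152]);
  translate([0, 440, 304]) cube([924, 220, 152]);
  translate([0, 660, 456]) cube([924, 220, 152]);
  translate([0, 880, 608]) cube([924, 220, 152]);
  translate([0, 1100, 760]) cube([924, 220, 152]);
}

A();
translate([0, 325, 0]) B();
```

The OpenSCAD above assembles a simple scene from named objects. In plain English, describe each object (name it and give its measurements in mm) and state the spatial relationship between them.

A is a four-legged stool. The seat is 346×265 mm, 28 mm thick, top at z = 412 mm. It stands on four round legs, each 44 mm in diameter, from z = 0 to the seat underside, each leg's axis is inset half a diameter from the nearest pair of seat edges (so the leg's bounding box is flush with the corner).

B is a run of 6 identical solid stair steps. Each tread is 924×220 mm and each step block is 152 mm high. Step 1 rests on the floor; step k is offset from step 1 by (k−1)×220 mm in y and (k−1)×152 mm in z.

The staircase is on the floor beside the stool on its +y side.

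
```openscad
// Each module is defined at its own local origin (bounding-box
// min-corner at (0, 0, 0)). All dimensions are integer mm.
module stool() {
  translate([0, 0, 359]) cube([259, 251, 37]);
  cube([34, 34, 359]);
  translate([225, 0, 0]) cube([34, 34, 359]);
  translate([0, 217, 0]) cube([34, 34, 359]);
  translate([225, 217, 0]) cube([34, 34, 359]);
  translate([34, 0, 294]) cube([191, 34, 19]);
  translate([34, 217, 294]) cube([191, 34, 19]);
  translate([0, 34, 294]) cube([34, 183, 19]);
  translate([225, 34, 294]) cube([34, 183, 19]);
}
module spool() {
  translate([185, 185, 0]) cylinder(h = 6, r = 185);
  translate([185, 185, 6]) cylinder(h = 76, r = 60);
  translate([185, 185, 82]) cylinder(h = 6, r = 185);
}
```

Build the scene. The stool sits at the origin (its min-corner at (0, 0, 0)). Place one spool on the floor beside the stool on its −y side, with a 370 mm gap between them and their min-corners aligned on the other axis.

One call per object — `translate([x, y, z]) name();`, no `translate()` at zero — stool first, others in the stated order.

stool();
translate([0, -740, 0]) spool();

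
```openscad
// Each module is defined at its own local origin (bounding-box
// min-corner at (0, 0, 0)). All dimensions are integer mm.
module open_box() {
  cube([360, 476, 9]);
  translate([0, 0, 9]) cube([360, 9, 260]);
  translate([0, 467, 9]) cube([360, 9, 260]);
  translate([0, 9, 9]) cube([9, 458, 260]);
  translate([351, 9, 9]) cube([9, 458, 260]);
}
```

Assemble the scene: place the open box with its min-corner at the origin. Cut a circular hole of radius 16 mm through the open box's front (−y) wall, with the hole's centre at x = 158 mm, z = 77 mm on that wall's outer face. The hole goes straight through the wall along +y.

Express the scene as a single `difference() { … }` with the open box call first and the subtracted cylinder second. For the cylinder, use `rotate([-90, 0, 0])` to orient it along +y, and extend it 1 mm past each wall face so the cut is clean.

difference() {
  open_box();
  translate([158, -1, 77]) rotate([-90, 0, 0]) cylinder(h = 11, r = 16);
}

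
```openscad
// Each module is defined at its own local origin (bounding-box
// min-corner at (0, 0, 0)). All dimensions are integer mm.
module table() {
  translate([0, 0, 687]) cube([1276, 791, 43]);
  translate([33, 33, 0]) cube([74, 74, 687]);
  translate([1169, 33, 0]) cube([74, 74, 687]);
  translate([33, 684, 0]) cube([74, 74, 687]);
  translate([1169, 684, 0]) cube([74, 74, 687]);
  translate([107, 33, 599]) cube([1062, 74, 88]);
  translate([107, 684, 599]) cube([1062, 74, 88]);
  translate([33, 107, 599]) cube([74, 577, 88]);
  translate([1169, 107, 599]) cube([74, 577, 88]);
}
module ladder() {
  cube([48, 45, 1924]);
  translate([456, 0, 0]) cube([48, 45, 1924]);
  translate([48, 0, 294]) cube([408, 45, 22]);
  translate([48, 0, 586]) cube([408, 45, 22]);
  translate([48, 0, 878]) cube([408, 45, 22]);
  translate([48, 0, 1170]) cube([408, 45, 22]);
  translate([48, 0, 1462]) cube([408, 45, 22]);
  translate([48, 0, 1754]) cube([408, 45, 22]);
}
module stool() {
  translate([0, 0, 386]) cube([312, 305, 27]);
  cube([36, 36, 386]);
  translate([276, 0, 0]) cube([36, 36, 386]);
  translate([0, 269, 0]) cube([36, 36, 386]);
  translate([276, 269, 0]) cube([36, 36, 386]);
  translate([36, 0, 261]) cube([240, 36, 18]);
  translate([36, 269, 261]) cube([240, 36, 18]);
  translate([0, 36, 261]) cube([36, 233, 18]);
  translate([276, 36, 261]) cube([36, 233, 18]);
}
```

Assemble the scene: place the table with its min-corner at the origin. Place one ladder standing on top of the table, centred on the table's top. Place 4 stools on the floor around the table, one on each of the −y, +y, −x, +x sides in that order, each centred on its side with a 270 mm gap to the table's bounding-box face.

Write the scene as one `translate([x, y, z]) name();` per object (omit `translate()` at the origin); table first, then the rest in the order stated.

table();
translate([386, 373, 730]) ladder();
translate([482, -575, 0]) stool();
translate([482, 1061, 0]) stool();
translate([-582, 243, 0]) stool();
translate([1546, 243, 0]) stool();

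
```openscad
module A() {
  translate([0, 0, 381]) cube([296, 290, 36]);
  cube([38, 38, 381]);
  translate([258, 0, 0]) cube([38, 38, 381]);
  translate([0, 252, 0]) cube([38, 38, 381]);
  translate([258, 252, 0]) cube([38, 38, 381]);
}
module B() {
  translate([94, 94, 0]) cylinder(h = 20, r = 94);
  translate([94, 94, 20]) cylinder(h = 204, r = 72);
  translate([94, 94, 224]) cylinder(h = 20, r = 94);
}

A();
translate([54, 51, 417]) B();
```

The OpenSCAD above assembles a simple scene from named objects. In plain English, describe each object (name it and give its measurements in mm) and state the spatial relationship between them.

A is a four-legged stool. The seat is 296×290 mm, 36 mm thick, top at z = 417 mm. It stands on four square legs, each 38×38 mm in cross-section, from z = 0 to the seat underside, each flush with a corner of the seat.

B is a spool: two coaxial disc flanges of radius 94 mm and thickness 20 mm, joined by a core cylinder of radius 72 mm and height 204 mm. The lower flange rests on z = 0 and the three cylinders share a vertical axis.

The spool is on top of the stool, centred.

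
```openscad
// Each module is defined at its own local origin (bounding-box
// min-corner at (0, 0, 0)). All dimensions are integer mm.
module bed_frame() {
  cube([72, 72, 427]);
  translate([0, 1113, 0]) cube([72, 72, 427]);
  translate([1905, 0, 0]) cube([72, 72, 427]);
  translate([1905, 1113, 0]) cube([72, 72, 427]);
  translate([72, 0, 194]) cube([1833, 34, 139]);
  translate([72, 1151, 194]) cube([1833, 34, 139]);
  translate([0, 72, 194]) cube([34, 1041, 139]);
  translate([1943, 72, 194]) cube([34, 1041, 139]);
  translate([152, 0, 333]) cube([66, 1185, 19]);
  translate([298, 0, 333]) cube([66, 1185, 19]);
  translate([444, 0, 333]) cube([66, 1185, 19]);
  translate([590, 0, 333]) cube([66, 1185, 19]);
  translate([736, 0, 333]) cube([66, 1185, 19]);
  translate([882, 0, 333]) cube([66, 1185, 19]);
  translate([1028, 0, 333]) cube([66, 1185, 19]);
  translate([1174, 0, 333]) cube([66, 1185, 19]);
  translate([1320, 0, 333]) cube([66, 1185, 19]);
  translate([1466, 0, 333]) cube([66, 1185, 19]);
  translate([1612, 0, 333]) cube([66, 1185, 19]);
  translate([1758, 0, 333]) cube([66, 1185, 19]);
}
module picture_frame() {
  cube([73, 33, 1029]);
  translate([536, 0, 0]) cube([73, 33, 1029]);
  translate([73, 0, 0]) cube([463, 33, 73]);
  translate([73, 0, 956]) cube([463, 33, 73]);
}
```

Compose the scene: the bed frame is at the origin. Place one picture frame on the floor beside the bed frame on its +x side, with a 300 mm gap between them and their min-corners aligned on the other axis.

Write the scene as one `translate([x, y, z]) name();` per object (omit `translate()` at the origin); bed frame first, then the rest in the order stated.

bed_frame();
translate([2277, 0, 0]) picture_frame();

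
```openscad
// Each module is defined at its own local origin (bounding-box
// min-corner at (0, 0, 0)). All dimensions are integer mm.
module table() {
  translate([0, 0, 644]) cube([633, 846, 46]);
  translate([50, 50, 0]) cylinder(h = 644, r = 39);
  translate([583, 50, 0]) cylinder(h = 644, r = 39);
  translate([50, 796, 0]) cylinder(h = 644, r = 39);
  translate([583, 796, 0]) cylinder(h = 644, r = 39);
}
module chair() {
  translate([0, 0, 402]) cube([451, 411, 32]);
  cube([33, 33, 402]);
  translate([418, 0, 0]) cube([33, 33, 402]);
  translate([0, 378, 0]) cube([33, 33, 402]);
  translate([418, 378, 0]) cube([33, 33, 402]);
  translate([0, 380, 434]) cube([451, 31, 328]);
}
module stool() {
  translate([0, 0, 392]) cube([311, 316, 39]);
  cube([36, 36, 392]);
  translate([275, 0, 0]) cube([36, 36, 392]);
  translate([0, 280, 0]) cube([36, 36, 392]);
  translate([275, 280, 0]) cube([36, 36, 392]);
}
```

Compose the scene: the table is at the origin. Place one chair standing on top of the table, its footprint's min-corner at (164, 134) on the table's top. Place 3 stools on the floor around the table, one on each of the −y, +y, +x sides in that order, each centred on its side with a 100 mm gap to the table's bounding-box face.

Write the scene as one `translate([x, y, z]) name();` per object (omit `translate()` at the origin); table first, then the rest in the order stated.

table();
translate([164, 134, 690]) chair();
translate([161, -416, 0]) stool();
translate([161, 946, 0]) stool();
translate([733, 265, 0]) stool();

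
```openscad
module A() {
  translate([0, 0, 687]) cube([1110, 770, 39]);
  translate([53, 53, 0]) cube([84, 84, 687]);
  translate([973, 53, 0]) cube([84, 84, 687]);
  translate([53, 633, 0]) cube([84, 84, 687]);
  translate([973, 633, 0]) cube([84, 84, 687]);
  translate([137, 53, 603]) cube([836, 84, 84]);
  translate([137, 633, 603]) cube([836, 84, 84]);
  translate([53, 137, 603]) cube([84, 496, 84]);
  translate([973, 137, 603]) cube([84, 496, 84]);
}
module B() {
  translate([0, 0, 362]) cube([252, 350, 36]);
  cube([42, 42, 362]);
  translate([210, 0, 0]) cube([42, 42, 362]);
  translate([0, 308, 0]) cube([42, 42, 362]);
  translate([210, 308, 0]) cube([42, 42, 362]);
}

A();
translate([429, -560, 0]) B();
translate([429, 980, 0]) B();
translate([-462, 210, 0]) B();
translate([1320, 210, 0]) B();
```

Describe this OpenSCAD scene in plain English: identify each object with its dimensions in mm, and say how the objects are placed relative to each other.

A is a table: top 1110 mm (x) × 770 mm (y), 39 mm thick, upper face at z = 726 mm, on four 84×84 mm square legs, each inset 53 mm from the nearest pair of top edges, running from z = 0 to the bottom of the top. Four apron rails, 84 mm thick and 84 mm tall, run between adjacent legs with their top edges flush with the underside of the top and their outer faces flush with the legs' outer faces.

B is a four-legged stool. The seat is 252×350 mm, 36 mm thick, top at z = 398 mm. It stands on four square legs, each 42×42 mm in cross-section, from z = 0 to the seat underside, each flush with a corner of the seat.

Four stools sit around the table at the −y, +y, −x, +x sides.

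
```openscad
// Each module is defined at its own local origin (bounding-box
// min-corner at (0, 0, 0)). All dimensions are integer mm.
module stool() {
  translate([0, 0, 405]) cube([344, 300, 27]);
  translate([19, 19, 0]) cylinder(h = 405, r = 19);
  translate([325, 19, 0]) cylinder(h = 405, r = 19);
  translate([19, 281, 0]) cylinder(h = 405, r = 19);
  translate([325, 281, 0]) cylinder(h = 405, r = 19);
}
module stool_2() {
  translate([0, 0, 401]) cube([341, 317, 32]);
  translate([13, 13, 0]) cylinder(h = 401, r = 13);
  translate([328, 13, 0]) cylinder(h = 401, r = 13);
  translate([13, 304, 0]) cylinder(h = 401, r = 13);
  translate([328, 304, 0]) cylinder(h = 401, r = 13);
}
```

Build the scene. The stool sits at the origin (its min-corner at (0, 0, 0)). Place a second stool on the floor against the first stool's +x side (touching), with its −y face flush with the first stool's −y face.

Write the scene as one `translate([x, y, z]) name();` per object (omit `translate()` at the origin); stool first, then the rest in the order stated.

stool();
translate([344, 0, 0]) stool_2();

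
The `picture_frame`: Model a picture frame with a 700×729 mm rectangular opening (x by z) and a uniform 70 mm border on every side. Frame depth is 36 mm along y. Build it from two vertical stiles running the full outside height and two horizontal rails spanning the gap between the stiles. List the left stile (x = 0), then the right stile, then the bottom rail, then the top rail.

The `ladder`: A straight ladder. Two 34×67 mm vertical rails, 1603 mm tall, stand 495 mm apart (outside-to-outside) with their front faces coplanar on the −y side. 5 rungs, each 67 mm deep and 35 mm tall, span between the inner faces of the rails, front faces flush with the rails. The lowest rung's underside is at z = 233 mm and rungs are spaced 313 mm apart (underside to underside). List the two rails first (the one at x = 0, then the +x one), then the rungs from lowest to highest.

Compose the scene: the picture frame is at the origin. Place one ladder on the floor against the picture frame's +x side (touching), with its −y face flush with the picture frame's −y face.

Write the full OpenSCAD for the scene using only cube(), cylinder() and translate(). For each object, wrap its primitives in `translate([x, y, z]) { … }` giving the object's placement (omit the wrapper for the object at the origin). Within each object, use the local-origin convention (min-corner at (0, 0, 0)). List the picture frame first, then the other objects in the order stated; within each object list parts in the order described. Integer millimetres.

cube([70, 36, 869]);
translate([770, 0, 0]) cube([70, 36, 869]);
translate([70, 0, 0]) cube([700, 36, 70]);
translate([70, 0, 799]) cube([700, 36, 70]);
translate([840, 0, 0]) {
  cube([34, 67, 1603]);
  translate([461, 0, 0]) cube([34, 67, 1603]);
  translate([34, 0, 233]) cube([427, 67, 35]);
  translate([34, 0, 546]) cube([427, 67, 35]);
  translate([34, 0, 859]) cube([427, 67, 35]);
  translate([34, 0, 1172]) cube([427, 67, 35]);
  translate([34, 0, 1485]) cube([427, 67, 35]);
}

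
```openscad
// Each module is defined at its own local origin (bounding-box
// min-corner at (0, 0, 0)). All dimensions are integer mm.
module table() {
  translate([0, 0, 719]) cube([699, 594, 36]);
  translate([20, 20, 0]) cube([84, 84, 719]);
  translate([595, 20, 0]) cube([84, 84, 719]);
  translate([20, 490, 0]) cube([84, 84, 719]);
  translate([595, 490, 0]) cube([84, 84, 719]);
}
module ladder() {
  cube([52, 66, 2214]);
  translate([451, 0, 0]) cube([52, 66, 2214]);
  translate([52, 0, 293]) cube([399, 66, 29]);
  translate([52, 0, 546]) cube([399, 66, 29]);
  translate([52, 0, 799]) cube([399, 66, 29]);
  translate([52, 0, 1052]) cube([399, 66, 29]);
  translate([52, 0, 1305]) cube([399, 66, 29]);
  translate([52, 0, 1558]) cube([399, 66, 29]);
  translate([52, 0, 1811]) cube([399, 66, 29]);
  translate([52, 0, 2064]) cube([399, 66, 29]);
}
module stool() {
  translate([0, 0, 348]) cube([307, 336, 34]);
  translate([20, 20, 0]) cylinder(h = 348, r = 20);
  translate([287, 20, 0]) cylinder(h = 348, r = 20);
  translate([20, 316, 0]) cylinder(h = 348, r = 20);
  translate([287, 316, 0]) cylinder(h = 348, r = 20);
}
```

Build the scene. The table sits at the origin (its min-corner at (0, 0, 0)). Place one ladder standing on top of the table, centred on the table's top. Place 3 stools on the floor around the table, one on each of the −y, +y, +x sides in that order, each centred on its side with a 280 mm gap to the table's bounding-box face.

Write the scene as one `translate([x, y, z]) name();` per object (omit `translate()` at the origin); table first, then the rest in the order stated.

table();
translate([98, 264, 755]) ladder();
translate([196, -616, 0]) stool();
translate([196, 874, 0]) stool();
translate([979, 129, 0]) stool();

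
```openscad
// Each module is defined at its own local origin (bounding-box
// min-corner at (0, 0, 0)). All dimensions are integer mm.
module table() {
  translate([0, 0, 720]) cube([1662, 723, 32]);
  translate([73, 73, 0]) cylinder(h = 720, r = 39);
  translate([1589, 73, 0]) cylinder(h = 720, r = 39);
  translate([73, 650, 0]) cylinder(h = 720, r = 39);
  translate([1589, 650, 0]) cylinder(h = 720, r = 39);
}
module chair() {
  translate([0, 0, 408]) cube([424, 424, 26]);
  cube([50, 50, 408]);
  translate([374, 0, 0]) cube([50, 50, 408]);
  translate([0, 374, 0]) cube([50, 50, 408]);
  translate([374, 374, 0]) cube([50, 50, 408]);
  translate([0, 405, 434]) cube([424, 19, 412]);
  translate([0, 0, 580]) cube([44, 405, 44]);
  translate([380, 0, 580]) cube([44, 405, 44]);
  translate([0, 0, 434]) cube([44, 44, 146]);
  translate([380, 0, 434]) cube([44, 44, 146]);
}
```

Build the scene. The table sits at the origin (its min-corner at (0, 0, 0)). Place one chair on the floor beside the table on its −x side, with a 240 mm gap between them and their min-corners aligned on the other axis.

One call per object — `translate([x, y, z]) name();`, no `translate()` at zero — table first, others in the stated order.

table();
translate([-664, 0, 0]) chair();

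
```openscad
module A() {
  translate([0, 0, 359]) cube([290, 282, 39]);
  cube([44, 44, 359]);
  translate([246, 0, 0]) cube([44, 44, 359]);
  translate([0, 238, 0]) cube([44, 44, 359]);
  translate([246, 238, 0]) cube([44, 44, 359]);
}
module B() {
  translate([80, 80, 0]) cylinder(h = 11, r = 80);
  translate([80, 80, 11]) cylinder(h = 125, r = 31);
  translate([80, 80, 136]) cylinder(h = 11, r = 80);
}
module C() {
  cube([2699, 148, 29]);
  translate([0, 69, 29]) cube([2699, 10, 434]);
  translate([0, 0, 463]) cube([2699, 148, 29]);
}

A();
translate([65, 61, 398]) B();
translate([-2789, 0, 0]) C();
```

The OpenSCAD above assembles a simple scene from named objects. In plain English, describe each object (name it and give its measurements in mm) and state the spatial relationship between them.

A is a simple wooden stool: a rectangular seat 290 mm (x) by 282 mm (y), 39 mm thick, top face at z = 398 mm, on four square legs, each 44×44 mm in cross-section. The legs rest on z = 0, each flush with a corner of the seat.

B is a spool: two coaxial disc flanges of radius 80 mm and thickness 11 mm, joined by a core cylinder of radius 31 mm and height 125 mm. The lower flange rests on z = 0 and the three cylinders share a vertical axis.

C is an I-beam lying along x, 2699 mm long. Overall section height 492 mm. Two flanges 148 mm wide (y) and 29 mm thick, one on the floor and one at the top; a web 10 mm thick runs between them, centred on the flange width.

The spool is on top of the stool, centred. The I-beam is on the floor beside the stool on its −x side.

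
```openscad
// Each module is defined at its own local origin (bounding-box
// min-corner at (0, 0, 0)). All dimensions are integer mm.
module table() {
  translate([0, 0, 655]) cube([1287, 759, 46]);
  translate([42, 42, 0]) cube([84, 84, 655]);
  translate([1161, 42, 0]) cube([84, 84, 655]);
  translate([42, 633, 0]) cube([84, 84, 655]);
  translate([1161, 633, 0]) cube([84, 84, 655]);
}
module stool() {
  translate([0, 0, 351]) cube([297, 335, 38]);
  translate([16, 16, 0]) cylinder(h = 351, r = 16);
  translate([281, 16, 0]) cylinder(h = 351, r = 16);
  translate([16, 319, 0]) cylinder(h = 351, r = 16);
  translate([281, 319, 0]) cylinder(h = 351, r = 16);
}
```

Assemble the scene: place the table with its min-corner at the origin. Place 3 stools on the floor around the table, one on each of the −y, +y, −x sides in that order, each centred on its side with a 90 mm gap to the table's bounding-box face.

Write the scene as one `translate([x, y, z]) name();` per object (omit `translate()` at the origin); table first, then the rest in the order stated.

table();
translate([495, -425, 0]) stool();
translate([495, 849, 0]) stool();
translate([-387, 212, 0]) stool();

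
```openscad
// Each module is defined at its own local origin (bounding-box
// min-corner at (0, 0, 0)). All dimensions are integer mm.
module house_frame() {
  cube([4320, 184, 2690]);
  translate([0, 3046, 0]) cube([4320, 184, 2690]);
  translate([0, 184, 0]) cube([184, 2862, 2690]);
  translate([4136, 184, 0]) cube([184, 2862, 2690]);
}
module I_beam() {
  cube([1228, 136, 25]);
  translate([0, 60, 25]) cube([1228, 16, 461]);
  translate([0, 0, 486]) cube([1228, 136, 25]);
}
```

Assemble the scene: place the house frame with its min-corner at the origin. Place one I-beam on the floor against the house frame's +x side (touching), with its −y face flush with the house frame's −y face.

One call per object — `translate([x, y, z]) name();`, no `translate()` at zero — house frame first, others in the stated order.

house_frame();
translate([4320, 0, 0]) I_beam();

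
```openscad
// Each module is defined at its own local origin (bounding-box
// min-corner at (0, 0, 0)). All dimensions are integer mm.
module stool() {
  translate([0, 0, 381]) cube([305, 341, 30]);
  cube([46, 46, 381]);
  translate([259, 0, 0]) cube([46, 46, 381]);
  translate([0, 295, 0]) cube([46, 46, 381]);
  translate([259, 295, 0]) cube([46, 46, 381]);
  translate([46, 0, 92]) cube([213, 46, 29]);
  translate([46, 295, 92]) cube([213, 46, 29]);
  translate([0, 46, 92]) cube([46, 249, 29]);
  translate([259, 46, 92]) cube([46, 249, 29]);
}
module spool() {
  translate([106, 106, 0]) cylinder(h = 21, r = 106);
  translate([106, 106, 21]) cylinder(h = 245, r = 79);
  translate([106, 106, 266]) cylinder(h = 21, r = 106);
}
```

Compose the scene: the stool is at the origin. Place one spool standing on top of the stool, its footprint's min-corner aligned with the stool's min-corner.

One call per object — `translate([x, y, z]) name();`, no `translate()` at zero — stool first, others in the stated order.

stool();
translate([0, 0, 411]) spool();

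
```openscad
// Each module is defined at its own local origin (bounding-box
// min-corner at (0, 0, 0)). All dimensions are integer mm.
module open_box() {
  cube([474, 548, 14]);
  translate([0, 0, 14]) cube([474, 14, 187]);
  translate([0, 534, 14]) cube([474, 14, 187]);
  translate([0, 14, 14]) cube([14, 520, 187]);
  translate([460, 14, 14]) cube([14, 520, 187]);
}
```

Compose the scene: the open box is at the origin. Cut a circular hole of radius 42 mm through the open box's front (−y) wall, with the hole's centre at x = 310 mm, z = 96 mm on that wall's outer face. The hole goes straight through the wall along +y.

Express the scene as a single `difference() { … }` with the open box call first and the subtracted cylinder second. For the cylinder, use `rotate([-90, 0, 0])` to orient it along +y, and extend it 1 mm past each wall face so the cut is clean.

difference() {
  open_box();
  translate([310, -1, 96]) rotate([-90, 0, 0]) cylinder(h = 16, r = 42);
}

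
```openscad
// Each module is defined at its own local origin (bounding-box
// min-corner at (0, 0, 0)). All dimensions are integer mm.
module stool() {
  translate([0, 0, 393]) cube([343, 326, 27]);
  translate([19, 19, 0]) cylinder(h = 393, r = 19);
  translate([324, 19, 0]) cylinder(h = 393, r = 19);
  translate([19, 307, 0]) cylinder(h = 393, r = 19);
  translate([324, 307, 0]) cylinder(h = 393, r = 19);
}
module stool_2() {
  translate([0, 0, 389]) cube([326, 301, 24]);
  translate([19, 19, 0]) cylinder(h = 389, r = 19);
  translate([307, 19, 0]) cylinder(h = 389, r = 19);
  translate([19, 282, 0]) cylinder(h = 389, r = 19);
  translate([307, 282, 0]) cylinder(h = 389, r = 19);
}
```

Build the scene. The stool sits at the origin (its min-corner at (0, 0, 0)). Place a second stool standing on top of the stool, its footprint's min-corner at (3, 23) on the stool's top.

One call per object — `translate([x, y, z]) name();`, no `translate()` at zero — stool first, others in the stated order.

stool();
translate([3, 23, 420]) stool_2();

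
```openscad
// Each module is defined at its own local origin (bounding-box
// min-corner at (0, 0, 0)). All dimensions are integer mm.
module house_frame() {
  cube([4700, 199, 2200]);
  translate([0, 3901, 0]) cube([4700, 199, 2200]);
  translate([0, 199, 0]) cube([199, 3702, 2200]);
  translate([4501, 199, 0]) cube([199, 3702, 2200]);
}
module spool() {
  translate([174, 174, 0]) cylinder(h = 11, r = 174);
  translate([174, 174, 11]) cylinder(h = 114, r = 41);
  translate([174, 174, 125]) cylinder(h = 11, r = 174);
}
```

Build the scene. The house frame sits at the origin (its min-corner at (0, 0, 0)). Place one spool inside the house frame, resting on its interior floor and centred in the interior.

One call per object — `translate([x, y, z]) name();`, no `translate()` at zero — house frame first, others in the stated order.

house_frame();
translate([2176, 1876, 0]) spool();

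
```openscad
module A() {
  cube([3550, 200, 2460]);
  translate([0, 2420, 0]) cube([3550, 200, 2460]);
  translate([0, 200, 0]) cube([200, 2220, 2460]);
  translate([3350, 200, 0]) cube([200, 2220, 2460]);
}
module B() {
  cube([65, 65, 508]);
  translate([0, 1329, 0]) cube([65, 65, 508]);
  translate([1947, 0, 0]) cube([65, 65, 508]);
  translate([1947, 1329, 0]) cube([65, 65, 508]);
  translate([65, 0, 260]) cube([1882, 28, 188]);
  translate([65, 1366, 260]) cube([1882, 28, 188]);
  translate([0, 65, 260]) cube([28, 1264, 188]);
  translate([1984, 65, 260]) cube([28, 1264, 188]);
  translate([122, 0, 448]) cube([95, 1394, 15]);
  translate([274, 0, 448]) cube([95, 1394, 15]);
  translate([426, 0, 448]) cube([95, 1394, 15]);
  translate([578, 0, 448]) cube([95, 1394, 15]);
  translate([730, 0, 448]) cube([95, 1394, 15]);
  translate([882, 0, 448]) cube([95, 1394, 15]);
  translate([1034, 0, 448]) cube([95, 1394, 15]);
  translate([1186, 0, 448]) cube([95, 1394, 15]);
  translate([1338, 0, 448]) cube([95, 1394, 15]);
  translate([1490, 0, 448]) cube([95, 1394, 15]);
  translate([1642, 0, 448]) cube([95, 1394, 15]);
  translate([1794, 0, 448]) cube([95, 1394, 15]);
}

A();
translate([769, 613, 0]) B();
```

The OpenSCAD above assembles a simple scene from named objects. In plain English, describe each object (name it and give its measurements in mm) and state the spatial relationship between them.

A is the wall frame of a small rectangular building: four walls, each 2460 mm tall and 200 mm thick, enclosing a footprint 3550 mm (x) by 2620 mm (y) outside-to-outside, with no floor or roof. The front and back walls (the −y and +y sides) span the full width; the two side walls fit between them.

B is a bed frame 2012 mm long (x) by 1394 mm wide (y). Four 65×65 mm corner posts, 508 mm tall, at the corners of the footprint. Four rails of 28 mm thickness and 188 mm height run between adjacent posts with their undersides at z = 260 mm, their outer faces flush with the outside of the frame (the two x-running rails run between the posts' inner faces; the two y-running rails run between the posts' inner faces). 12 slats, each 95 mm wide (x) and 15 mm thick, lie across the top of the two x-running rails, running the full 1394 mm width of the frame in y; the slats are evenly spaced along x between the inner faces of the end posts with equal gaps (rounded down to the nearest mm) at the −x end and between each pair — any rounding remainder accumulates at the +x end.

The bed frame sits inside the house frame, centred.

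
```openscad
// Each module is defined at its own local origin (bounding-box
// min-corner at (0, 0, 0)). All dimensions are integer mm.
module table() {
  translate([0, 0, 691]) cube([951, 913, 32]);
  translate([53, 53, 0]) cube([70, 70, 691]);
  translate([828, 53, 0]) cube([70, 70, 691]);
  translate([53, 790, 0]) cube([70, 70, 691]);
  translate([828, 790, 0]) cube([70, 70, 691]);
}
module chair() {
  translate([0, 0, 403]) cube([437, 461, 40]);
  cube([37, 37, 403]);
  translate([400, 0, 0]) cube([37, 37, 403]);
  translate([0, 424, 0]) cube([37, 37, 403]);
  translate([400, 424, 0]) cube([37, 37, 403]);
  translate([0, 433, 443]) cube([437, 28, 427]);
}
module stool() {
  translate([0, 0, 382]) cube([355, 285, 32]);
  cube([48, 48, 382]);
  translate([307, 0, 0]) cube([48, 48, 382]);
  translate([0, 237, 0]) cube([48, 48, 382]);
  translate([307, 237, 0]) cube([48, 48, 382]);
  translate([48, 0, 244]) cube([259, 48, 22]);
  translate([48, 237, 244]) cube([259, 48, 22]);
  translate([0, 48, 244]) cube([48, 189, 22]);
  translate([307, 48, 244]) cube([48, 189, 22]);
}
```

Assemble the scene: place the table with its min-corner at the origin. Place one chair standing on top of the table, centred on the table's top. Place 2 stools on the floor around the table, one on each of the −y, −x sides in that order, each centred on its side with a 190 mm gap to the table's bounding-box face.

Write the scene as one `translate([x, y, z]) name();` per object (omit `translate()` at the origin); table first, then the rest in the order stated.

table();
translate([257, 226, 723]) chair();
translate([298, -475, 0]) stool();
translate([-545, 314, 0]) stool();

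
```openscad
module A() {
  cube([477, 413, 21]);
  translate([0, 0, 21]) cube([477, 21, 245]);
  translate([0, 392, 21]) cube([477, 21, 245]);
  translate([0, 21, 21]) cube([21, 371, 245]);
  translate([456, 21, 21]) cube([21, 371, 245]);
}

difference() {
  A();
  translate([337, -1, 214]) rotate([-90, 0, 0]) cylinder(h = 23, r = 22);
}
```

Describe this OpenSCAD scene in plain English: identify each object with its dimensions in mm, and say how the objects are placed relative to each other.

A is an open storage box with external size 477×413×266 mm and wall thickness 21 mm (the base is also 21 mm thick). The base covers the whole footprint; the four walls stand on the base, with the y-facing walls full-width and the x-facing walls fitting between their inner faces.

The open box has a circular hole of radius 22 mm through its front wall, centred at (x = 337, z = 214).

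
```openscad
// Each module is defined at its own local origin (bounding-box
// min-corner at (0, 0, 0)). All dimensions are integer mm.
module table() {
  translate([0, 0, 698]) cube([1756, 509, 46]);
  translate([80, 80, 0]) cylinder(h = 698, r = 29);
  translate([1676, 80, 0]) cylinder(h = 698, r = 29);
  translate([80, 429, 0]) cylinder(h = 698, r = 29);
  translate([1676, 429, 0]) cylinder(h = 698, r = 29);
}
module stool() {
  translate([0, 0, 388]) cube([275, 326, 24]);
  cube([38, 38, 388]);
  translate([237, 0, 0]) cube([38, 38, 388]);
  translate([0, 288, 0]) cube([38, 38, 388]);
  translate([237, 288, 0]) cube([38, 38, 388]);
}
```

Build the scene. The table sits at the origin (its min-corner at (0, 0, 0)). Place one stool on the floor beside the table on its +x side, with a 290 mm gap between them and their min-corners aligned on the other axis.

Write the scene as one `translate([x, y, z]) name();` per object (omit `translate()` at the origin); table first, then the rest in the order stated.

table();
translate([2046, 0, 0]) stool();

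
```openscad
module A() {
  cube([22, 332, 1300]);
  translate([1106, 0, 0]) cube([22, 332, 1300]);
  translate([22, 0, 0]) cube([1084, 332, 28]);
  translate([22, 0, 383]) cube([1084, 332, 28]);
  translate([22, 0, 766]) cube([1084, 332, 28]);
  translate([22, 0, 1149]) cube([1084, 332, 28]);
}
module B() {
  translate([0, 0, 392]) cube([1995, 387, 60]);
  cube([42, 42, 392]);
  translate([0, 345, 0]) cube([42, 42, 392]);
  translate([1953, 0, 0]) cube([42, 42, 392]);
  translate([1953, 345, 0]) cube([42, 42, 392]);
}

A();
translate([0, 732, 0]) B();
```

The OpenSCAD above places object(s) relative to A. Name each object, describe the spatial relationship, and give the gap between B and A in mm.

A is a bookshelf. B is a bench. The bench is on the floor beside the bookshelf on its +y side. The gap between the bench and the bookshelf is 400 mm.

The bench's nearest face is 400 mm from the bookshelf's +y face.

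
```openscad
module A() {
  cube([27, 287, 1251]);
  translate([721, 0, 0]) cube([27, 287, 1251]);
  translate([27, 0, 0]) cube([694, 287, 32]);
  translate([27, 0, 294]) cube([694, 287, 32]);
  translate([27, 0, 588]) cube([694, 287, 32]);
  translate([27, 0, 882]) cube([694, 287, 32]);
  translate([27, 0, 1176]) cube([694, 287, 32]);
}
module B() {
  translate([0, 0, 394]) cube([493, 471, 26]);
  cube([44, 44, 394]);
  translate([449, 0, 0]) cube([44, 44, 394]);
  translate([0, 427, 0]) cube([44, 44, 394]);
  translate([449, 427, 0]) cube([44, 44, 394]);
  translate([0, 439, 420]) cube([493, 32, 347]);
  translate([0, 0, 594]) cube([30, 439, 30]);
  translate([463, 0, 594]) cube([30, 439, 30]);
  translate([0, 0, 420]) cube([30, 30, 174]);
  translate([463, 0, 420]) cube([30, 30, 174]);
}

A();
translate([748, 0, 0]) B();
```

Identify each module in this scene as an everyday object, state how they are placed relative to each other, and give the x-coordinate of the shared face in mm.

The bookshelf's +x face and the chair's −x face are both at x = 748 mm.

A is a bookshelf. B is a chair. The chair is against the bookshelf's +x side, with their −y faces flush. The x-coordinate of the shared face is 748 mm.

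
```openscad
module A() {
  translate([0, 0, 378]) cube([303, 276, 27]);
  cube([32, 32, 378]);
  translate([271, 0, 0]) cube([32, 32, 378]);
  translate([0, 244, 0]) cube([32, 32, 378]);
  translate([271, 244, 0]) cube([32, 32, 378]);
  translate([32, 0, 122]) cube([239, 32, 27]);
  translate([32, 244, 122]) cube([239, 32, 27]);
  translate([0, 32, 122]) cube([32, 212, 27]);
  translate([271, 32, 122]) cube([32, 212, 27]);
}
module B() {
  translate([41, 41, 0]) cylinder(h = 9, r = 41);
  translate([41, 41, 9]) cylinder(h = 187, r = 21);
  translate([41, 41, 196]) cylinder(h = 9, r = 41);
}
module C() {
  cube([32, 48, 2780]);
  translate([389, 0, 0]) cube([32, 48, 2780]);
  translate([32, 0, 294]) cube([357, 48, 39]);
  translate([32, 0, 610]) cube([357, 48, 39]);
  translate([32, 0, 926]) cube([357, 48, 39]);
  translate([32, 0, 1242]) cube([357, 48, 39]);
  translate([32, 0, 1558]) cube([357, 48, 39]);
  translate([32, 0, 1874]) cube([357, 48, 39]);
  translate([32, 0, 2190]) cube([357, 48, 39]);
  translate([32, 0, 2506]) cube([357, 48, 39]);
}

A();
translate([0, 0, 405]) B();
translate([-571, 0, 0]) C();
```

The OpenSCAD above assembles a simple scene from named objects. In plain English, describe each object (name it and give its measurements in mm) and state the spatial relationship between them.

A is a four-legged stool. The seat is 303×276 mm, 27 mm thick, top at z = 405 mm. It stands on four square legs, each 32×32 mm in cross-section, from z = 0 to the seat underside, each flush with a corner of the seat. Four stretchers, 32 mm wide and 27 mm tall, connect adjacent legs with their undersides at z = 122 mm, each running between the inner faces of the legs it joins and aligned with the legs' outer faces on the other axis.

B is a spool: two coaxial disc flanges of radius 41 mm and thickness 9 mm, joined by a core cylinder of radius 21 mm and height 187 mm. The lower flange rests on z = 0 and the three cylinders share a vertical axis.

C is a straight ladder. Two 32×48 mm vertical rails, 2780 mm tall, stand 421 mm apart (outside-to-outside) with their front faces coplanar on the −y side. 8 rungs, each 48 mm deep and 39 mm tall, span between the inner faces of the rails, front faces flush with the rails. The lowest rung's underside is at z = 294 mm and rungs are spaced 316 mm apart (underside to underside).

The spool is on top of the stool. The ladder is on the floor beside the stool on its −x side.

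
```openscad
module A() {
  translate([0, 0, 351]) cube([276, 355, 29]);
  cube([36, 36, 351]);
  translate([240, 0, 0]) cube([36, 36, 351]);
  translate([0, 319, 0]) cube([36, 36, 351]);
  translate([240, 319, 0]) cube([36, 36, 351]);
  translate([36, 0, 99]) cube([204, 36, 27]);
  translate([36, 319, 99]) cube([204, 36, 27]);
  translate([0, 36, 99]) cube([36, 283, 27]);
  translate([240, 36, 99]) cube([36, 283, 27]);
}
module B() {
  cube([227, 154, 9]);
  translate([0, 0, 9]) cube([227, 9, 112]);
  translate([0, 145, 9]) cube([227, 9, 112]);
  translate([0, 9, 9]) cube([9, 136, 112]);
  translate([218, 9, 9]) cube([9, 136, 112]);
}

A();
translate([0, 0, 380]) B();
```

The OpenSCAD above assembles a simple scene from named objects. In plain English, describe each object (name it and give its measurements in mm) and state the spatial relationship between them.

A is a four-legged stool. The seat is 276×355 mm, 29 mm thick, top at z = 380 mm. It stands on four square legs, each 36×36 mm in cross-section, from z = 0 to the seat underside, each flush with a corner of the seat. Four stretchers, 36 mm wide and 27 mm tall, connect adjacent legs with their undersides at z = 99 mm, each running between the inner faces of the legs it joins and aligned with the legs' outer faces on the other axis.

B is an open-topped rectangular box: outside dimensions 227×154×121 mm, with a uniform wall and base thickness of 9 mm. The base is a full 227×154 slab on the floor; four walls sit on top of the base. The front and back walls (the −y and +y sides) span the full width; the two side walls fit between them.

The open box is on top of the stool.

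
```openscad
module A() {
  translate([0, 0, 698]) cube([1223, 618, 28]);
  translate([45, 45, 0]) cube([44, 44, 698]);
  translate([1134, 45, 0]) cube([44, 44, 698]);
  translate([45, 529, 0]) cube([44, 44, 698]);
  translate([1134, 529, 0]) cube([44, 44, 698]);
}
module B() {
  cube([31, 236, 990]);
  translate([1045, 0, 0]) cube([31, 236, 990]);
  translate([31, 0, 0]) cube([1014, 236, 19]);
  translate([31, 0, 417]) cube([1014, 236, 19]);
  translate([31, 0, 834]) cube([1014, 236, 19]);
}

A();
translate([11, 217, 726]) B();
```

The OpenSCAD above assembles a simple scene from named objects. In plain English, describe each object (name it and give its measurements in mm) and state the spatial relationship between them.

A is a table with a 1223×618 mm rectangular top, 28 mm thick, top surface at z = 726 mm, supported by four 44×44 mm square legs, each inset 45 mm from the nearest pair of top edges, running from the floor.

B is an open bookshelf. Two side panels, each 31 mm thick, 236 mm deep and 990 mm tall, stand 1076 mm apart (outside-to-outside). Between them sit 3 shelves, each 19 mm thick and 236 mm deep, spanning the full gap between the sides. The bottom shelf rests on the floor (its underside at z = 0) and the clear gap between one shelf's top and the next shelf's underside is 398 mm.

The bookshelf is on top of the table.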